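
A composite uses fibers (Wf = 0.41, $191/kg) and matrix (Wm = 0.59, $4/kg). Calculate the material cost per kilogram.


Cost = cost_f*Wf + cost_m*Wm = 191*0.41 + 4*0.59 = $80.67/kg

$80.67/kg


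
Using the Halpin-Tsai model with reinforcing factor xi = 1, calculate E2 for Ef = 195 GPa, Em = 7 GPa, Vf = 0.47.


eta = (Ef/Em - 1)/(Ef/Em + xi) = (27.8571 - 1)/(27.8571 + 1) = 0.9307
E2 = Em*(1+xi*eta*Vf)/(1-eta*Vf) = 17.89 GPa

17.89 GPa


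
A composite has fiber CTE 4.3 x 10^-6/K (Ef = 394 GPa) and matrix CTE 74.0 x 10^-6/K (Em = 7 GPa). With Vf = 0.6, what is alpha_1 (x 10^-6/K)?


E1 = Ef*Vf + Em*(1-Vf) = 239.2
alpha_1 = (alpha_f*Ef*Vf + alpha_m*Em*(1-Vf))/E1 = 5.12 x 10^-6/K

5.12 x 10^-6/K


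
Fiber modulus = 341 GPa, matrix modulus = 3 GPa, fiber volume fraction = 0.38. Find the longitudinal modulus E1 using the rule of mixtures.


E1 = Ef*Vf + Em*(1-Vf) = 341*0.38 + 3*0.62 = 131.44 GPa

131.44 GPa


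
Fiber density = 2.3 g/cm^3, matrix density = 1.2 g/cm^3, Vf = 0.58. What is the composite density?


rho_c = rho_f*Vf + rho_m*(1-Vf) = 2.3*0.58 + 1.2*0.42 = 1.838 g/cm^3

1.838 g/cm^3


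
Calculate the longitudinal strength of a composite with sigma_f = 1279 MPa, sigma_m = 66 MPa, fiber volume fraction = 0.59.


sigma_1 = sigma_f*Vf + sigma_m*(1-Vf) = 1279*0.59 + 66*0.41 = 781.7 MPa

781.7 MPa


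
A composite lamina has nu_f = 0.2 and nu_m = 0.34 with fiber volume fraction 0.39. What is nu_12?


nu_12 = nu_f*Vf + nu_m*(1-Vf) = 0.2*0.39 + 0.34*0.61 = 0.2854

0.2854


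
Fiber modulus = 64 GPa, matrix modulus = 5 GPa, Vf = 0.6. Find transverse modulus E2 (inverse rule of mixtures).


1/E2 = Vf/Ef + (1-Vf)/Em = 0.6/64 + 0.4/5
E2 = 11.19 GPa

11.19 GPa


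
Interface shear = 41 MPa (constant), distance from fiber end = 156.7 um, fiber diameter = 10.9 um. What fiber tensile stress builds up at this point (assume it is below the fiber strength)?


Force balance: sigma_f * (pi*d^2/4) = tau * (pi*d) * x  ->  sigma_f = 4 * tau * x / d
sigma_f = 4 * 41 * 156.7 / 10.9 = 2357.7 MPa

2357.7 MPa


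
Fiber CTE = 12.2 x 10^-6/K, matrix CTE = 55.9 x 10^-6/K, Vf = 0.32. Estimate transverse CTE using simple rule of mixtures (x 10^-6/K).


alpha_2 = alpha_f*Vf + alpha_m*(1-Vf) = 12.2*0.32 + 55.9*0.68 = 41.9 x 10^-6/K

41.9 x 10^-6/K


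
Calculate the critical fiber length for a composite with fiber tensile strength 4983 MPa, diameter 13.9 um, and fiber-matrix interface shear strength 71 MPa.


Lc = sigma_f * d / (2 * tau_i) = 4983 * 13.9 / (2 * 71) = 487.8 um

487.8 um


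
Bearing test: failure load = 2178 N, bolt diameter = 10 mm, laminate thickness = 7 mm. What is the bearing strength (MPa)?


sigma_br = F/(d*h) = 2178/(10*7) = 31.1 MPa

31.1 MPa


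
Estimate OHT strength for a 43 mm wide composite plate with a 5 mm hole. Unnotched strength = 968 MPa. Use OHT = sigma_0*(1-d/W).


OHT = sigma_0*(1-d/W) = 968*(1-5/43) = 855.4 MPa

855.4 MPa


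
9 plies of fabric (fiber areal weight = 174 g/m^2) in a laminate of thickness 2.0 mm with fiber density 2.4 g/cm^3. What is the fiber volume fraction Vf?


Vf = n * FAW / (rho_f * h * 1000) = 9 * 174 / (2.4 * 2.0 * 1000) = 0.3263

0.3263


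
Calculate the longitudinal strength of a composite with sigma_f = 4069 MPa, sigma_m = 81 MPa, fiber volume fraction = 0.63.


sigma_1 = sigma_f*Vf + sigma_m*(1-Vf) = 4069*0.63 + 81*0.37 = 2593.4 MPa

2593.4 MPa


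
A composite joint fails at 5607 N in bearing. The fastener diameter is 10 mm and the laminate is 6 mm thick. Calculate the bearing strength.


sigma_br = F/(d*h) = 5607/(10*6) = 93.5 MPa

93.5 MPa


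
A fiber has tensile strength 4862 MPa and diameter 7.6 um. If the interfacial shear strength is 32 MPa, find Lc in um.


Lc = sigma_f * d / (2 * tau_i) = 4862 * 7.6 / (2 * 32) = 577.4 um

577.4 um


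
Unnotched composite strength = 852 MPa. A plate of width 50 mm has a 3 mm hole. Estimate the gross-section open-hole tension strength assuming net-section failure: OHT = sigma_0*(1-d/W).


OHT = sigma_0*(1-d/W) = 852*(1-3/50) = 800.9 MPa

800.9 MPa


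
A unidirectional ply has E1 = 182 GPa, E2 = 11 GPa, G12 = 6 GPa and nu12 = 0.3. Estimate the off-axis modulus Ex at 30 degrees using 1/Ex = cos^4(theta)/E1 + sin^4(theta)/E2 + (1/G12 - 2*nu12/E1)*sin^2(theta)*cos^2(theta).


cos^4(30) = 0.5625, sin^4(30) = 0.0625, sin^2(30)*cos^2(30) = 0.1875
1/G12 - 2*nu12/E1 = 1/6 - 2*0.3/182 = 0.16337 GPa^-1
1/Ex = 0.5625/182 + 0.0625/11 + 0.16337*0.1875 = 0.0394043 GPa^-1
Ex = 25.38 GPa

25.38 GPa


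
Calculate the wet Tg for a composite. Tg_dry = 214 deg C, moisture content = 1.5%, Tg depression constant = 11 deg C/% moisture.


Tg_wet = Tg_dry - k*moisture = 214 - 11*1.5 = 197.5 deg C

197.5 deg C


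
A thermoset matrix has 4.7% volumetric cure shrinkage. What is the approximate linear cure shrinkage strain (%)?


Linear shrinkage ≈ vol_shrink/3 = 4.7/3 = 1.567%

1.567%


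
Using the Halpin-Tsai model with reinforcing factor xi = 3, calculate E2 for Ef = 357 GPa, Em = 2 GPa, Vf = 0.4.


eta = (Ef/Em - 1)/(Ef/Em + xi) = (178.5 - 1)/(178.5 + 3) = 0.978
E2 = Em*(1+xi*eta*Vf)/(1-eta*Vf) = 7.14 GPa

7.14 GPa


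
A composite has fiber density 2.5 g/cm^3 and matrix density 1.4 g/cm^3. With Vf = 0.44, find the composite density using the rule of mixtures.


rho_c = rho_f*Vf + rho_m*(1-Vf) = 2.5*0.44 + 1.4*0.56 = 1.884 g/cm^3

1.884 g/cm^3


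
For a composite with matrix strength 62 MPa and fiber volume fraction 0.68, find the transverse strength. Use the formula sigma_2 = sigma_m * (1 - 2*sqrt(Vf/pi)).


factor = 1 - 2*sqrt(0.68/pi) = 0.0695
sigma_2 = 62 * 0.0695 = 4.31 MPa

4.31 MPa


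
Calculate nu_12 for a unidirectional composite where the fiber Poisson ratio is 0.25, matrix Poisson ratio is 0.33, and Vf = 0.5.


nu_12 = nu_f*Vf + nu_m*(1-Vf) = 0.25*0.5 + 0.33*0.5 = 0.29

0.29


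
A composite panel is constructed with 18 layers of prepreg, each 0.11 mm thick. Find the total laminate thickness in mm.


h = n * t_ply = 18 * 0.11 = 1.98 mm

1.98 mm


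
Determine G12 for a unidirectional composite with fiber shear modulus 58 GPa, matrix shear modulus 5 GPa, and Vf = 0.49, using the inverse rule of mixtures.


1/G12 = Vf/Gf + (1-Vf)/Gm = 0.49/58 + 0.51/5
G12 = 9.05 GPa

9.05 GPa


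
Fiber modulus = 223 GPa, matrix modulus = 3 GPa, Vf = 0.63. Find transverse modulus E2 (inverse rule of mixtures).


1/E2 = Vf/Ef + (1-Vf)/Em = 0.63/223 + 0.37/3
E2 = 7.93 GPa

7.93 GPa


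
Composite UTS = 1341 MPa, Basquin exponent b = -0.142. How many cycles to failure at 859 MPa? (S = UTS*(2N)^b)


N = 0.5 * (S/UTS)^(1/b) = 0.5 * (859/1341)^(1/-0.142) = 11.5131 cycles

11.5131 cycles


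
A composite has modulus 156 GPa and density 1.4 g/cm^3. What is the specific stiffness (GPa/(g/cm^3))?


Specific stiffness = E/rho = 156/1.4 = 111.4 GPa/(g/cm^3)

111.4 GPa/(g/cm^3)


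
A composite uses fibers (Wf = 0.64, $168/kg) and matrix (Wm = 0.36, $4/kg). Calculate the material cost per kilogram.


Cost = cost_f*Wf + cost_m*Wm = 168*0.64 + 4*0.36 = $108.96/kg

$108.96/kg


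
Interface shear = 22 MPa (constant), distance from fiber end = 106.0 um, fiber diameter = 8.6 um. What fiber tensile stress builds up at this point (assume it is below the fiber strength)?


Force balance: sigma_f * (pi*d^2/4) = tau * (pi*d) * x  ->  sigma_f = 4 * tau * x / d
sigma_f = 4 * 22 * 106.0 / 8.6 = 1084.7 MPa

1084.7 MPa


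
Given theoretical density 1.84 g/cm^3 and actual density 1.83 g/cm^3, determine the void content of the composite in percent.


Void% = (rho_theo - rho_actual)/rho_theo * 100 = (1.84 - 1.83)/1.84 * 100 = 0.54%

0.54%


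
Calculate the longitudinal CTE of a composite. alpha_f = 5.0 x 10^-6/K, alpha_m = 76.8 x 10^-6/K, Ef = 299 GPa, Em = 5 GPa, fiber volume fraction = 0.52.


E1 = Ef*Vf + Em*(1-Vf) = 157.88
alpha_1 = (alpha_f*Ef*Vf + alpha_m*Em*(1-Vf))/E1 = 6.09 x 10^-6/K

6.09 x 10^-6/K


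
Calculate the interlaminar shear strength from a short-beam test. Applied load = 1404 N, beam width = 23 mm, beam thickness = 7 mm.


ILSS = 3F/(4bh) = 3*1404/(4*23*7) = 6.54 MPa

6.54 MPa


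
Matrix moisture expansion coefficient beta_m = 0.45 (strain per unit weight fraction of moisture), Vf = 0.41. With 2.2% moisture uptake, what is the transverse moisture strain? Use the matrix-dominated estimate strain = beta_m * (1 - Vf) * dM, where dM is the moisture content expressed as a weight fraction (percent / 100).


dM = 2.2/100 = 0.022
strain = beta_m * (1-Vf) * dM = 0.45 * 0.59 * 0.022 = 0.005841

0.005841


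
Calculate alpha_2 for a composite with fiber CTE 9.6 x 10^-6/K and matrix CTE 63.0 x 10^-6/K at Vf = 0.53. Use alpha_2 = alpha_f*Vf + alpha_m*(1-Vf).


alpha_2 = alpha_f*Vf + alpha_m*(1-Vf) = 9.6*0.53 + 63.0*0.47 = 34.7 x 10^-6/K

34.7 x 10^-6/K


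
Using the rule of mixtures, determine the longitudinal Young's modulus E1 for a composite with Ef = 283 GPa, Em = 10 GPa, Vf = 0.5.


E1 = Ef*Vf + Em*(1-Vf) = 283*0.5 + 10*0.5 = 146.5 GPa

146.5 GPa


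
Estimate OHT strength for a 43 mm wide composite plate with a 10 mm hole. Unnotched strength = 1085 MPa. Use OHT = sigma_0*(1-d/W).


OHT = sigma_0*(1-d/W) = 1085*(1-10/43) = 832.7 MPa

832.7 MPa


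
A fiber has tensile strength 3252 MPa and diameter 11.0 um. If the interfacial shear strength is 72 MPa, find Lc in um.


Lc = sigma_f * d / (2 * tau_i) = 3252 * 11.0 / (2 * 72) = 248.4 um

248.4 um


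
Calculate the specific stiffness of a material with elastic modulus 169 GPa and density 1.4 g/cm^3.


Specific stiffness = E/rho = 169/1.4 = 120.7 GPa/(g/cm^3)

120.7 GPa/(g/cm^3)


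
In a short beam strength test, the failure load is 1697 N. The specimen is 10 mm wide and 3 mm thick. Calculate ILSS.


ILSS = 3F/(4bh) = 3*1697/(4*10*3) = 42.43 MPa

42.43 MPa


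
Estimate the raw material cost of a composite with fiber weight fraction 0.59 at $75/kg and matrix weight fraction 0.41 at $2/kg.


Cost = cost_f*Wf + cost_m*Wm = 75*0.59 + 2*0.41 = $45.07/kg

$45.07/kg


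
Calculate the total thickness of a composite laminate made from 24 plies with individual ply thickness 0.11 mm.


h = n * t_ply = 24 * 0.11 = 2.64 mm

2.64 mm


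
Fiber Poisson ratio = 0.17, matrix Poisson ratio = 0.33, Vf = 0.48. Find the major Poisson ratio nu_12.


nu_12 = nu_f*Vf + nu_m*(1-Vf) = 0.17*0.48 + 0.33*0.52 = 0.2532

0.2532


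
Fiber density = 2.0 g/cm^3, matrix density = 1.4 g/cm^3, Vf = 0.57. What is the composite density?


rho_c = rho_f*Vf + rho_m*(1-Vf) = 2.0*0.57 + 1.4*0.43 = 1.742 g/cm^3

1.742 g/cm^3


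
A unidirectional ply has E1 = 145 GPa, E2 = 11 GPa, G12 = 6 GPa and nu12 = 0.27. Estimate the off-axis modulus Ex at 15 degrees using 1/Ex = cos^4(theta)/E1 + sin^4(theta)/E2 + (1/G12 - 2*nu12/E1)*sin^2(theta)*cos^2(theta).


cos^4(15) = 0.870513, sin^4(15) = 0.004487, sin^2(15)*cos^2(15) = 0.0625
1/G12 - 2*nu12/E1 = 1/6 - 2*0.27/145 = 0.162943 GPa^-1
1/Ex = 0.870513/145 + 0.004487/11 + 0.162943*0.0625 = 0.0165954 GPa^-1
Ex = 60.26 GPa

60.26 GPa


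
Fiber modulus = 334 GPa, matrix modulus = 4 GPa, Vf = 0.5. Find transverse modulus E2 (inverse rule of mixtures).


1/E2 = Vf/Ef + (1-Vf)/Em = 0.5/334 + 0.5/4
E2 = 7.91 GPa

7.91 GPa


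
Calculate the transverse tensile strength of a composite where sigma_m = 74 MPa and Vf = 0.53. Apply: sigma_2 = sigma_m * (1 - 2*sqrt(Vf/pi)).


factor = 1 - 2*sqrt(0.53/pi) = 0.1785
sigma_2 = 74 * 0.1785 = 13.21 MPa

13.21 MPa


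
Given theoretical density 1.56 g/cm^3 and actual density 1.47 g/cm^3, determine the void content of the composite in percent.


Void% = (rho_theo - rho_actual)/rho_theo * 100 = (1.56 - 1.47)/1.56 * 100 = 5.77%

5.77%


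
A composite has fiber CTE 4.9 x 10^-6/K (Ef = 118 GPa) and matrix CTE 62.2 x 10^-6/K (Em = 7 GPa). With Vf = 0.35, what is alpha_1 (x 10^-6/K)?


E1 = Ef*Vf + Em*(1-Vf) = 45.85
alpha_1 = (alpha_f*Ef*Vf + alpha_m*Em*(1-Vf))/E1 = 10.59 x 10^-6/K

10.59 x 10^-6/K


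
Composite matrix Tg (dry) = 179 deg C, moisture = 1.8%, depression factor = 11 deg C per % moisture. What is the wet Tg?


Tg_wet = Tg_dry - k*moisture = 179 - 11*1.8 = 159.2 deg C

159.2 deg C


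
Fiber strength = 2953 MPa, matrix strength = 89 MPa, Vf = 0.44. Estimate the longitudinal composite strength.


sigma_1 = sigma_f*Vf + sigma_m*(1-Vf) = 2953*0.44 + 89*0.56 = 1349.2 MPa

1349.2 MPa


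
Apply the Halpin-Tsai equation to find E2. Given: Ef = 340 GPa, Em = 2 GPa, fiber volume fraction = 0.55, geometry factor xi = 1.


eta = (Ef/Em - 1)/(Ef/Em + xi) = (170.0 - 1)/(170.0 + 1) = 0.9883
E2 = Em*(1+xi*eta*Vf)/(1-eta*Vf) = 6.76 GPa

6.76 GPa


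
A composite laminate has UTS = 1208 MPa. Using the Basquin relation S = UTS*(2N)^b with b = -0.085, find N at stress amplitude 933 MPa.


N = 0.5 * (S/UTS)^(1/b) = 0.5 * (933/1208)^(1/-0.085) = 10.4423 cycles

10.4423 cycles


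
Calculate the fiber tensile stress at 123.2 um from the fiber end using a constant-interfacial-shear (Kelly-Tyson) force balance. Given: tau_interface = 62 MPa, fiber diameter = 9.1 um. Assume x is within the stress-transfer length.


Force balance: sigma_f * (pi*d^2/4) = tau * (pi*d) * x  ->  sigma_f = 4 * tau * x / d
sigma_f = 4 * 62 * 123.2 / 9.1 = 3357.5 MPa

3357.5 MPa


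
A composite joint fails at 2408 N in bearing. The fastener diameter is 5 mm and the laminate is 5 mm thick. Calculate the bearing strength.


sigma_br = F/(d*h) = 2408/(5*5) = 96.3 MPa

96.3 MPa


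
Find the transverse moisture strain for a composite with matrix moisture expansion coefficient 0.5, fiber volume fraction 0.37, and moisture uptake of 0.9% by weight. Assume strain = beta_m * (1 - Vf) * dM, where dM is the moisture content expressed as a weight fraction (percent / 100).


dM = 0.9/100 = 0.009
strain = beta_m * (1-Vf) * dM = 0.5 * 0.63 * 0.009 = 0.002835

0.002835


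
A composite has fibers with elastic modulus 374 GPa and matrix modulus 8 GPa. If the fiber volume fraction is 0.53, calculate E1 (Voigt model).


E1 = Ef*Vf + Em*(1-Vf) = 374*0.53 + 8*0.47 = 201.98 GPa

201.98 GPa


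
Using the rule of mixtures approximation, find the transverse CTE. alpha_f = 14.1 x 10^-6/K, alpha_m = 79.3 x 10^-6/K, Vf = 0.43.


alpha_2 = alpha_f*Vf + alpha_m*(1-Vf) = 14.1*0.43 + 79.3*0.57 = 51.3 x 10^-6/K

51.3 x 10^-6/K


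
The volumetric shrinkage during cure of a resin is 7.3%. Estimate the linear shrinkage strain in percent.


Linear shrinkage ≈ vol_shrink/3 = 7.3/3 = 2.433%

2.433%


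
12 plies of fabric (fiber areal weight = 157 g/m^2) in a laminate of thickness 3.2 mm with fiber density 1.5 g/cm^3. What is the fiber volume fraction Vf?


Vf = n * FAW / (rho_f * h * 1000) = 12 * 157 / (1.5 * 3.2 * 1000) = 0.3925

0.3925


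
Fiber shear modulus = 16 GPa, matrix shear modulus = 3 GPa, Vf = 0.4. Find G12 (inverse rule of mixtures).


1/G12 = Vf/Gf + (1-Vf)/Gm = 0.4/16 + 0.6/3
G12 = 4.44 GPa

4.44 GPa


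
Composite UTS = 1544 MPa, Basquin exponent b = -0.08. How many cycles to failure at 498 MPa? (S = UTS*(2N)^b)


N = 0.5 * (S/UTS)^(1/b) = 0.5 * (498/1544)^(1/-0.08) = 694535.4536 cycles

694535.4536 cycles


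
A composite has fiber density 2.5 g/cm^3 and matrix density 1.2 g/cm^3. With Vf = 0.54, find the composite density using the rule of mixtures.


rho_c = rho_f*Vf + rho_m*(1-Vf) = 2.5*0.54 + 1.2*0.46 = 1.902 g/cm^3

1.902 g/cm^3


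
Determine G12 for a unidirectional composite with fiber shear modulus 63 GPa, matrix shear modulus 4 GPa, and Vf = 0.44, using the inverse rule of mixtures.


1/G12 = Vf/Gf + (1-Vf)/Gm = 0.44/63 + 0.56/4
G12 = 6.8 GPa

6.8 GPa


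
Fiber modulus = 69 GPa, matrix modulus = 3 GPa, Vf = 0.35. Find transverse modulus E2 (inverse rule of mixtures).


1/E2 = Vf/Ef + (1-Vf)/Em = 0.35/69 + 0.65/3
E2 = 4.51 GPa

4.51 GPa


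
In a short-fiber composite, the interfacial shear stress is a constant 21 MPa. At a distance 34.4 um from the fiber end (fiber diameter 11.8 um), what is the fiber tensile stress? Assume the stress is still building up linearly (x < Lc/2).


Force balance: sigma_f * (pi*d^2/4) = tau * (pi*d) * x  ->  sigma_f = 4 * tau * x / d
sigma_f = 4 * 21 * 34.4 / 11.8 = 244.9 MPa

244.9 MPa


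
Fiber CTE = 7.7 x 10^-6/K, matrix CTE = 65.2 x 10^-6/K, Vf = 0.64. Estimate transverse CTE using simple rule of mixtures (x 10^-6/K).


alpha_2 = alpha_f*Vf + alpha_m*(1-Vf) = 7.7*0.64 + 65.2*0.36 = 28.4 x 10^-6/K

28.4 x 10^-6/K


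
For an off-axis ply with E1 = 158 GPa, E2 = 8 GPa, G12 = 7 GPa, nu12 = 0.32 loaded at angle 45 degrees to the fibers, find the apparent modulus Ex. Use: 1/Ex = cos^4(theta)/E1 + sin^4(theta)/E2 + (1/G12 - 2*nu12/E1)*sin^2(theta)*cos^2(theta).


cos^4(45) = 0.25, sin^4(45) = 0.25, sin^2(45)*cos^2(45) = 0.25
1/G12 - 2*nu12/E1 = 1/7 - 2*0.32/158 = 0.138807 GPa^-1
1/Ex = 0.25/158 + 0.25/8 + 0.138807*0.25 = 0.0675339 GPa^-1
Ex = 14.81 GPa

14.81 GPa


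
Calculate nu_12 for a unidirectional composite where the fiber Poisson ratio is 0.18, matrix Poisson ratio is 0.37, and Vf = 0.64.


nu_12 = nu_f*Vf + nu_m*(1-Vf) = 0.18*0.64 + 0.37*0.36 = 0.2484

0.2484


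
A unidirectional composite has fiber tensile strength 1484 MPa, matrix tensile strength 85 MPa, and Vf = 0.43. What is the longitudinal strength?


sigma_1 = sigma_f*Vf + sigma_m*(1-Vf) = 1484*0.43 + 85*0.57 = 686.6 MPa

686.6 MPa


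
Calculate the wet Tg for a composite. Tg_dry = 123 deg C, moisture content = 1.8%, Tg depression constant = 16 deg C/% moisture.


Tg_wet = Tg_dry - k*moisture = 123 - 16*1.8 = 94.2 deg C

94.2 deg C


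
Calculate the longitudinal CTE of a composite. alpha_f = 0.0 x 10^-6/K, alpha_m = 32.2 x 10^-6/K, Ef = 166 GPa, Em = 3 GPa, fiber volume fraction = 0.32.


E1 = Ef*Vf + Em*(1-Vf) = 55.16
alpha_1 = (alpha_f*Ef*Vf + alpha_m*Em*(1-Vf))/E1 = 1.19 x 10^-6/K

1.19 x 10^-6/K


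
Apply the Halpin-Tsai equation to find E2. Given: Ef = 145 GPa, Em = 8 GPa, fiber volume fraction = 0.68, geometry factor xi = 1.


eta = (Ef/Em - 1)/(Ef/Em + xi) = (18.125 - 1)/(18.125 + 1) = 0.8954
E2 = Em*(1+xi*eta*Vf)/(1-eta*Vf) = 32.91 GPa

32.91 GPa


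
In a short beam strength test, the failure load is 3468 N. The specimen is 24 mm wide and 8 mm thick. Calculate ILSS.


ILSS = 3F/(4bh) = 3*3468/(4*24*8) = 13.55 MPa

13.55 MPa


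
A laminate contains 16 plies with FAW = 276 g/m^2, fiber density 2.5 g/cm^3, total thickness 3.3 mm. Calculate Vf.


Vf = n * FAW / (rho_f * h * 1000) = 16 * 276 / (2.5 * 3.3 * 1000) = 0.5353

0.5353


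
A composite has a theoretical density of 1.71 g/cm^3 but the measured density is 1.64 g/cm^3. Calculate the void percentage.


Void% = (rho_theo - rho_actual)/rho_theo * 100 = (1.71 - 1.64)/1.71 * 100 = 4.09%

4.09%


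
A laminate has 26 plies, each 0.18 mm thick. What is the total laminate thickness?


h = n * t_ply = 26 * 0.18 = 4.68 mm

4.68 mm


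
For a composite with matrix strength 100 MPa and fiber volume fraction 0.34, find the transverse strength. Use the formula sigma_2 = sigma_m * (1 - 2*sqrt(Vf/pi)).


factor = 1 - 2*sqrt(0.34/pi) = 0.342
sigma_2 = 100 * 0.342 = 34.2 MPa

34.2 MPa


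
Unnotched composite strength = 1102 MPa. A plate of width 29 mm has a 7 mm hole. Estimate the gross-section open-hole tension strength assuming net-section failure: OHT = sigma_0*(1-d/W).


OHT = sigma_0*(1-d/W) = 1102*(1-7/29) = 836.0 MPa

836.0 MPa


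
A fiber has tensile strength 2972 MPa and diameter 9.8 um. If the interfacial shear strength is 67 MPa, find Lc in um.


Lc = sigma_f * d / (2 * tau_i) = 2972 * 9.8 / (2 * 67) = 217.4 um

217.4 um


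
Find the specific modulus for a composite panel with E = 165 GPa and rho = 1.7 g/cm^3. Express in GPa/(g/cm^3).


Specific stiffness = E/rho = 165/1.7 = 97.1 GPa/(g/cm^3)

97.1 GPa/(g/cm^3)


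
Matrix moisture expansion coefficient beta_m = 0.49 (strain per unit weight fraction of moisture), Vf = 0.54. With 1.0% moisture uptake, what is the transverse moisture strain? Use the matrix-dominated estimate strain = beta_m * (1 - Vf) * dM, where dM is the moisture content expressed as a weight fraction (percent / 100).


dM = 1.0/100 = 0.01
strain = beta_m * (1-Vf) * dM = 0.49 * 0.46 * 0.01 = 0.002254

0.002254


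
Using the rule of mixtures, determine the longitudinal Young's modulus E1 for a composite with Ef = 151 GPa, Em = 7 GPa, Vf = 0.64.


E1 = Ef*Vf + Em*(1-Vf) = 151*0.64 + 7*0.36 = 99.16 GPa

99.16 GPa


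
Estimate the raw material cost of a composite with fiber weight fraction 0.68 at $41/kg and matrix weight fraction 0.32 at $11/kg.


Cost = cost_f*Wf + cost_m*Wm = 41*0.68 + 11*0.32 = $31.4/kg

$31.4/kg


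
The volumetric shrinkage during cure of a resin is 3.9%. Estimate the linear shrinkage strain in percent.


Linear shrinkage ≈ vol_shrink/3 = 3.9/3 = 1.3%

1.3%


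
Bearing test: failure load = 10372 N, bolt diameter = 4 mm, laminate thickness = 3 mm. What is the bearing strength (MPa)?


sigma_br = F/(d*h) = 10372/(4*3) = 864.3 MPa

864.3 MPa


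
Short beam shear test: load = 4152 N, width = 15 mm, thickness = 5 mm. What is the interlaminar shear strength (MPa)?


ILSS = 3F/(4bh) = 3*4152/(4*15*5) = 41.52 MPa

41.52 MPa


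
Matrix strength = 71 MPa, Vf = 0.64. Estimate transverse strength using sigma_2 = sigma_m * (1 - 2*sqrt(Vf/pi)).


factor = 1 - 2*sqrt(0.64/pi) = 0.0973
sigma_2 = 71 * 0.0973 = 6.91 MPa

6.91 MPa


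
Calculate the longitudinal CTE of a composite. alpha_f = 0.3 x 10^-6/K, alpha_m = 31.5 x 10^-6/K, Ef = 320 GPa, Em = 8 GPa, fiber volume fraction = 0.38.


E1 = Ef*Vf + Em*(1-Vf) = 126.56
alpha_1 = (alpha_f*Ef*Vf + alpha_m*Em*(1-Vf))/E1 = 1.52 x 10^-6/K

1.52 x 10^-6/K


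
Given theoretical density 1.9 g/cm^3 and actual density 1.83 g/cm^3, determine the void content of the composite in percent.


Void% = (rho_theo - rho_actual)/rho_theo * 100 = (1.9 - 1.83)/1.9 * 100 = 3.68%

3.68%


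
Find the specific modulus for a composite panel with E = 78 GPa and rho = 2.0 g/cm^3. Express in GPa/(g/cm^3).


Specific stiffness = E/rho = 78/2.0 = 39.0 GPa/(g/cm^3)

39.0 GPa/(g/cm^3)


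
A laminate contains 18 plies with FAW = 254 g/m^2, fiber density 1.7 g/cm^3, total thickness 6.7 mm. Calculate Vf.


Vf = n * FAW / (rho_f * h * 1000) = 18 * 254 / (1.7 * 6.7 * 1000) = 0.4014

0.4014


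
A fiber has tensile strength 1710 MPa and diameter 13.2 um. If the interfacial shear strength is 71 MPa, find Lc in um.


Lc = sigma_f * d / (2 * tau_i) = 1710 * 13.2 / (2 * 71) = 159.0 um

159.0 um


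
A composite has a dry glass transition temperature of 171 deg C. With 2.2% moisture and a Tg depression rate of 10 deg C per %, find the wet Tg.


Tg_wet = Tg_dry - k*moisture = 171 - 10*2.2 = 149.0 deg C

149.0 deg C


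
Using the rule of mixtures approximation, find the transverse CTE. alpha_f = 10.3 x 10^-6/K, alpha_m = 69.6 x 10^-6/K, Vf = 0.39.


alpha_2 = alpha_f*Vf + alpha_m*(1-Vf) = 10.3*0.39 + 69.6*0.61 = 46.5 x 10^-6/K

46.5 x 10^-6/K


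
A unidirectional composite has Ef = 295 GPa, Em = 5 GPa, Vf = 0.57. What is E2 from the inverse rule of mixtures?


1/E2 = Vf/Ef + (1-Vf)/Em = 0.57/295 + 0.43/5
E2 = 11.37 GPa

11.37 GPa


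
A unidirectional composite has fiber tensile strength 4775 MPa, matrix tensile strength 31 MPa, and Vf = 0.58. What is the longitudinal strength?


sigma_1 = sigma_f*Vf + sigma_m*(1-Vf) = 4775*0.58 + 31*0.42 = 2782.5 MPa

2782.5 MPa


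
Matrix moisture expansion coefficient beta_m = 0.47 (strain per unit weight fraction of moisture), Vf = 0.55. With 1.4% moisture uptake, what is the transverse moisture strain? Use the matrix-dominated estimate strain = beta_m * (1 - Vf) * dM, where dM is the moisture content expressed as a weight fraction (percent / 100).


dM = 1.4/100 = 0.014
strain = beta_m * (1-Vf) * dM = 0.47 * 0.45 * 0.014 = 0.002961

0.002961


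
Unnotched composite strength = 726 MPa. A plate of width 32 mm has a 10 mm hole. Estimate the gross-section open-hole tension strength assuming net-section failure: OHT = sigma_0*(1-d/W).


OHT = sigma_0*(1-d/W) = 726*(1-10/32) = 499.1 MPa

499.1 MPa


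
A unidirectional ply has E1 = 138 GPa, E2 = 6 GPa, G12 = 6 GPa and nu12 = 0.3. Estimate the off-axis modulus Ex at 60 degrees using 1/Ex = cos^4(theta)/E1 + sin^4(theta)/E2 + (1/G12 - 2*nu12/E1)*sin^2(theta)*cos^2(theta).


cos^4(60) = 0.0625, sin^4(60) = 0.5625, sin^2(60)*cos^2(60) = 0.1875
1/G12 - 2*nu12/E1 = 1/6 - 2*0.3/138 = 0.162319 GPa^-1
1/Ex = 0.0625/138 + 0.5625/6 + 0.162319*0.1875 = 0.1246377 GPa^-1
Ex = 8.02 GPa

8.02 GPa


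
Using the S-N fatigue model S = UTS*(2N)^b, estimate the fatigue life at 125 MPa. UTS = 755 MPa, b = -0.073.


N = 0.5 * (S/UTS)^(1/b) = 0.5 * (125/755)^(1/-0.073) = 2.5010e+10 cycles

2.5010e+10 cycles


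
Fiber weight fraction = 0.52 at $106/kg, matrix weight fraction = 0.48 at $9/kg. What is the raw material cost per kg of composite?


Cost = cost_f*Wf + cost_m*Wm = 106*0.52 + 9*0.48 = $59.44/kg

$59.44/kg


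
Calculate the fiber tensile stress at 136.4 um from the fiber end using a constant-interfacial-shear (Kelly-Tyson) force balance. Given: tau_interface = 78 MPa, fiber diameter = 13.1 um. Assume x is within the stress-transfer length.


Force balance: sigma_f * (pi*d^2/4) = tau * (pi*d) * x  ->  sigma_f = 4 * tau * x / d
sigma_f = 4 * 78 * 136.4 / 13.1 = 3248.6 MPa

3248.6 MPa


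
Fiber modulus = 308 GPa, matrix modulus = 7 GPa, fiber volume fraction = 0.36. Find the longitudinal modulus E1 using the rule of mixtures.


E1 = Ef*Vf + Em*(1-Vf) = 308*0.36 + 7*0.64 = 115.36 GPa

115.36 GPa


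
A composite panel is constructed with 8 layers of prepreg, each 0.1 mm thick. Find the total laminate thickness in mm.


h = n * t_ply = 8 * 0.1 = 0.8 mm

0.8 mm


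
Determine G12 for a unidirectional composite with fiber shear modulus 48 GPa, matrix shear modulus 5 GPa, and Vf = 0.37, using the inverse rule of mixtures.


1/G12 = Vf/Gf + (1-Vf)/Gm = 0.37/48 + 0.63/5
G12 = 7.48 GPa

7.48 GPa


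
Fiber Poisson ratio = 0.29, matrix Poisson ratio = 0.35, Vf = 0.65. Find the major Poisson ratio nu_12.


nu_12 = nu_f*Vf + nu_m*(1-Vf) = 0.29*0.65 + 0.35*0.35 = 0.311

0.311


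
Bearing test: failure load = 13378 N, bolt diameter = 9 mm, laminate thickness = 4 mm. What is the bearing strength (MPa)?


sigma_br = F/(d*h) = 13378/(9*4) = 371.6 MPa

371.6 MPa


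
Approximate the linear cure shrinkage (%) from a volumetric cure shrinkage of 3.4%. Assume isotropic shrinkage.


Linear shrinkage ≈ vol_shrink/3 = 3.4/3 = 1.133%

1.133%


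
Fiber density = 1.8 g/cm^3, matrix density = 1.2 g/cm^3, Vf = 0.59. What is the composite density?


rho_c = rho_f*Vf + rho_m*(1-Vf) = 1.8*0.59 + 1.2*0.41 = 1.554 g/cm^3

1.554 g/cm^3


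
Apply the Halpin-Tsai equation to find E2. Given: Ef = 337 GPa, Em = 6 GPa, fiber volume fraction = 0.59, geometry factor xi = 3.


eta = (Ef/Em - 1)/(Ef/Em + xi) = (56.1667 - 1)/(56.1667 + 3) = 0.9324
E2 = Em*(1+xi*eta*Vf)/(1-eta*Vf) = 35.35 GPa

35.35 GPa


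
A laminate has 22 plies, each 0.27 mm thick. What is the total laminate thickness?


h = n * t_ply = 22 * 0.27 = 5.94 mm

5.94 mm


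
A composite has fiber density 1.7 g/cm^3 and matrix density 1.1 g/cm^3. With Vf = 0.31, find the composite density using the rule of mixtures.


rho_c = rho_f*Vf + rho_m*(1-Vf) = 1.7*0.31 + 1.1*0.69 = 1.286 g/cm^3

1.286 g/cm^3


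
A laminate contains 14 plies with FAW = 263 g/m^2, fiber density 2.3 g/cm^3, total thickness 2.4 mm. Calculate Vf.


Vf = n * FAW / (rho_f * h * 1000) = 14 * 263 / (2.3 * 2.4 * 1000) = 0.667

0.667


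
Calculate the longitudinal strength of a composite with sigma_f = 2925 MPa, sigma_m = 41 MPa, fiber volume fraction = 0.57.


sigma_1 = sigma_f*Vf + sigma_m*(1-Vf) = 2925*0.57 + 41*0.43 = 1684.9 MPa

1684.9 MPa


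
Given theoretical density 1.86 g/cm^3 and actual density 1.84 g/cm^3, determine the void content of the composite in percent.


Void% = (rho_theo - rho_actual)/rho_theo * 100 = (1.86 - 1.84)/1.86 * 100 = 1.08%

1.08%


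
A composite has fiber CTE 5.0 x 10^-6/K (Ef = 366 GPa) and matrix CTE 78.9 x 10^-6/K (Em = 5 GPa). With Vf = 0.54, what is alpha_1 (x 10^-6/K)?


E1 = Ef*Vf + Em*(1-Vf) = 199.94
alpha_1 = (alpha_f*Ef*Vf + alpha_m*Em*(1-Vf))/E1 = 5.85 x 10^-6/K

5.85 x 10^-6/K


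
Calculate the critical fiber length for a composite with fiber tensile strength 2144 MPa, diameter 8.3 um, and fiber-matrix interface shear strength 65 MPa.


Lc = sigma_f * d / (2 * tau_i) = 2144 * 8.3 / (2 * 65) = 136.9 um

136.9 um


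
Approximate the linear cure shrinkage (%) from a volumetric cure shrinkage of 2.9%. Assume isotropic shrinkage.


Linear shrinkage ≈ vol_shrink/3 = 2.9/3 = 0.967%

0.967%


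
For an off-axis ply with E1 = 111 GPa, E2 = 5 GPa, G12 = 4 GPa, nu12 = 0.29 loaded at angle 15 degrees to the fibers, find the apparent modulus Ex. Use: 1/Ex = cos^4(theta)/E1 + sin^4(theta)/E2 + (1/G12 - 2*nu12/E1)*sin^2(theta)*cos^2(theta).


cos^4(15) = 0.870513, sin^4(15) = 0.004487, sin^2(15)*cos^2(15) = 0.0625
1/G12 - 2*nu12/E1 = 1/4 - 2*0.29/111 = 0.244775 GPa^-1
1/Ex = 0.870513/111 + 0.004487/5 + 0.244775*0.0625 = 0.0240383 GPa^-1
Ex = 41.6 GPa

41.6 GPa


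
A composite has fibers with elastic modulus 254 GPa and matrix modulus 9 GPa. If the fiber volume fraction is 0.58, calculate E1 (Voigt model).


E1 = Ef*Vf + Em*(1-Vf) = 254*0.58 + 9*0.42 = 151.1 GPa

151.1 GPa


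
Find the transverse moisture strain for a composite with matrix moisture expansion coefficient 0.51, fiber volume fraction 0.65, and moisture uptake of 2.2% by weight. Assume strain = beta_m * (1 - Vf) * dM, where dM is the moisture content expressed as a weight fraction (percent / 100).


dM = 2.2/100 = 0.022
strain = beta_m * (1-Vf) * dM = 0.51 * 0.35 * 0.022 = 0.003927

0.003927


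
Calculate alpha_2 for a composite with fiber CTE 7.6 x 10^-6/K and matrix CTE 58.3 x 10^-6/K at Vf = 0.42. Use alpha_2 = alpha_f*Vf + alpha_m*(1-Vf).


alpha_2 = alpha_f*Vf + alpha_m*(1-Vf) = 7.6*0.42 + 58.3*0.58 = 37.0 x 10^-6/K

37.0 x 10^-6/K


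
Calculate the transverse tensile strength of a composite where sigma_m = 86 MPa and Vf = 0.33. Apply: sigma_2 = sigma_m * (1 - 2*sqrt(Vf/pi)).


factor = 1 - 2*sqrt(0.33/pi) = 0.3518
sigma_2 = 86 * 0.3518 = 30.25 MPa

30.25 MPa


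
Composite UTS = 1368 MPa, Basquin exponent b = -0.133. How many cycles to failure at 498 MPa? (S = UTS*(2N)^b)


N = 0.5 * (S/UTS)^(1/b) = 0.5 * (498/1368)^(1/-0.133) = 996.8845 cycles

996.8845 cycles


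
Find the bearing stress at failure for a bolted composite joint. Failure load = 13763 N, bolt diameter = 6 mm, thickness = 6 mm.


sigma_br = F/(d*h) = 13763/(6*6) = 382.3 MPa

382.3 MPa


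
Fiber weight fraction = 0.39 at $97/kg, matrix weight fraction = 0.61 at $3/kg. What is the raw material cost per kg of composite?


Cost = cost_f*Wf + cost_m*Wm = 97*0.39 + 3*0.61 = $39.66/kg

$39.66/kg


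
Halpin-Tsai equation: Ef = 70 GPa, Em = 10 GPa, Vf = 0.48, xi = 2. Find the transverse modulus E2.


eta = (Ef/Em - 1)/(Ef/Em + xi) = (7.0 - 1)/(7.0 + 2) = 0.6667
E2 = Em*(1+xi*eta*Vf)/(1-eta*Vf) = 24.12 GPa

24.12 GPa


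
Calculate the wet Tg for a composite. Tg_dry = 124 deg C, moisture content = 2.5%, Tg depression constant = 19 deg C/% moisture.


Tg_wet = Tg_dry - k*moisture = 124 - 19*2.5 = 76.5 deg C

76.5 deg C


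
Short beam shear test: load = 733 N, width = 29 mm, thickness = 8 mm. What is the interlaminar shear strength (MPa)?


ILSS = 3F/(4bh) = 3*733/(4*29*8) = 2.37 MPa

2.37 MPa


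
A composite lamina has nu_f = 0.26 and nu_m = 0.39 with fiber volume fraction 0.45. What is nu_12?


nu_12 = nu_f*Vf + nu_m*(1-Vf) = 0.26*0.45 + 0.39*0.55 = 0.3315

0.3315


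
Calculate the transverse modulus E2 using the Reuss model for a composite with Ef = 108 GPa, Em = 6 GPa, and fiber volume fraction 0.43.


1/E2 = Vf/Ef + (1-Vf)/Em = 0.43/108 + 0.57/6
E2 = 10.1 GPa

10.1 GPa


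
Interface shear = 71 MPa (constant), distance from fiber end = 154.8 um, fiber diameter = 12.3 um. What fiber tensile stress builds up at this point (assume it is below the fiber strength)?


Force balance: sigma_f * (pi*d^2/4) = tau * (pi*d) * x  ->  sigma_f = 4 * tau * x / d
sigma_f = 4 * 71 * 154.8 / 12.3 = 3574.2 MPa

3574.2 MPa


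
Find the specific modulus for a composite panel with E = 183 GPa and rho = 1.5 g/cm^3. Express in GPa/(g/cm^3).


Specific stiffness = E/rho = 183/1.5 = 122.0 GPa/(g/cm^3)

122.0 GPa/(g/cm^3)


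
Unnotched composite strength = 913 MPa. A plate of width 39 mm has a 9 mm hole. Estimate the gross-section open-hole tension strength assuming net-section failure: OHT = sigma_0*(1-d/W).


OHT = sigma_0*(1-d/W) = 913*(1-9/39) = 702.3 MPa

702.3 MPa


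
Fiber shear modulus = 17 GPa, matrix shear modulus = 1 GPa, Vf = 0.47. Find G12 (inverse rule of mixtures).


1/G12 = Vf/Gf + (1-Vf)/Gm = 0.47/17 + 0.53/1
G12 = 1.79 GPa

1.79 GPa


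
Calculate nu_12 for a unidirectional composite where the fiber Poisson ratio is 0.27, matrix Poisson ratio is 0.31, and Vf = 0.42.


nu_12 = nu_f*Vf + nu_m*(1-Vf) = 0.27*0.42 + 0.31*0.58 = 0.2932

0.2932


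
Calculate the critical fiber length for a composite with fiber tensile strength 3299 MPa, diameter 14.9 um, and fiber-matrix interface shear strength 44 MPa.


Lc = sigma_f * d / (2 * tau_i) = 3299 * 14.9 / (2 * 44) = 558.6 um

558.6 um


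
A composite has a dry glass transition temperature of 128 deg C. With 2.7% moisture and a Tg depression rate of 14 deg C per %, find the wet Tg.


Tg_wet = Tg_dry - k*moisture = 128 - 14*2.7 = 90.2 deg C

90.2 deg C


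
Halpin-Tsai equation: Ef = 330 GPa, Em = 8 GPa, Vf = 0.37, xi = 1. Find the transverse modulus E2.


eta = (Ef/Em - 1)/(Ef/Em + xi) = (41.25 - 1)/(41.25 + 1) = 0.9527
E2 = Em*(1+xi*eta*Vf)/(1-eta*Vf) = 16.71 GPa

16.71 GPa


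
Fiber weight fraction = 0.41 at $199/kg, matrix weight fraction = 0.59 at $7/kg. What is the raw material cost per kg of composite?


Cost = cost_f*Wf + cost_m*Wm = 199*0.41 + 7*0.59 = $85.72/kg

$85.72/kg


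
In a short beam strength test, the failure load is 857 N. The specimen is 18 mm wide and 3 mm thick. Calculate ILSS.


ILSS = 3F/(4bh) = 3*857/(4*18*3) = 11.9 MPa

11.9 MPa


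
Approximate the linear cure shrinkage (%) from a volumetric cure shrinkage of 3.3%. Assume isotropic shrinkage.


Linear shrinkage ≈ vol_shrink/3 = 3.3/3 = 1.1%

1.1%


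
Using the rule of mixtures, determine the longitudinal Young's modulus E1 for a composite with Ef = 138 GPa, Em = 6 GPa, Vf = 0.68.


E1 = Ef*Vf + Em*(1-Vf) = 138*0.68 + 6*0.32 = 95.76 GPa

95.76 GPa


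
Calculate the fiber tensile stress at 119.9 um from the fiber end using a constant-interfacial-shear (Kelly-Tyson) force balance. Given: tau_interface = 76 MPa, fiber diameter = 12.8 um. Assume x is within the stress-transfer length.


Force balance: sigma_f * (pi*d^2/4) = tau * (pi*d) * x  ->  sigma_f = 4 * tau * x / d
sigma_f = 4 * 76 * 119.9 / 12.8 = 2847.6 MPa

2847.6 MPa


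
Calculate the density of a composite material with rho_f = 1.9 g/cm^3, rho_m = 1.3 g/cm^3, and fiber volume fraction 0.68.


rho_c = rho_f*Vf + rho_m*(1-Vf) = 1.9*0.68 + 1.3*0.32 = 1.708 g/cm^3

1.708 g/cm^3


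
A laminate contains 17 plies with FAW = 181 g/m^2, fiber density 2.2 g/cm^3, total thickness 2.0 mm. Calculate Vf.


Vf = n * FAW / (rho_f * h * 1000) = 17 * 181 / (2.2 * 2.0 * 1000) = 0.6993

0.6993


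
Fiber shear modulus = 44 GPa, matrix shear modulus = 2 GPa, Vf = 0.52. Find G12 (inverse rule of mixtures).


1/G12 = Vf/Gf + (1-Vf)/Gm = 0.52/44 + 0.48/2
G12 = 3.97 GPa

3.97 GPa


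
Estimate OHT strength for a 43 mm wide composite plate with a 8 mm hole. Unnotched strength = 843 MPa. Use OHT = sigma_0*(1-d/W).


OHT = sigma_0*(1-d/W) = 843*(1-8/43) = 686.2 MPa

686.2 MPa


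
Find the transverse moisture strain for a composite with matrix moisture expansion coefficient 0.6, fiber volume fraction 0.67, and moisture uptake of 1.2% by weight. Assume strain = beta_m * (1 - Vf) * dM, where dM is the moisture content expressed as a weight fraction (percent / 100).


dM = 1.2/100 = 0.012
strain = beta_m * (1-Vf) * dM = 0.6 * 0.33 * 0.012 = 0.002376

0.002376


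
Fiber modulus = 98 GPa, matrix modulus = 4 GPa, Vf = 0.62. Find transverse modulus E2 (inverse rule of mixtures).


1/E2 = Vf/Ef + (1-Vf)/Em = 0.62/98 + 0.38/4
E2 = 9.87 GPa

9.87 GPa


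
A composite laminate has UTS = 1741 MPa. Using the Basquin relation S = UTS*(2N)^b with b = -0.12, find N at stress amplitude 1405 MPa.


N = 0.5 * (S/UTS)^(1/b) = 0.5 * (1405/1741)^(1/-0.12) = 2.9853 cycles

2.9853 cycles


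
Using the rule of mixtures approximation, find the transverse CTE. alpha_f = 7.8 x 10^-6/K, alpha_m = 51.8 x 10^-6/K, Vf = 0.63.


alpha_2 = alpha_f*Vf + alpha_m*(1-Vf) = 7.8*0.63 + 51.8*0.37 = 24.1 x 10^-6/K

24.1 x 10^-6/K


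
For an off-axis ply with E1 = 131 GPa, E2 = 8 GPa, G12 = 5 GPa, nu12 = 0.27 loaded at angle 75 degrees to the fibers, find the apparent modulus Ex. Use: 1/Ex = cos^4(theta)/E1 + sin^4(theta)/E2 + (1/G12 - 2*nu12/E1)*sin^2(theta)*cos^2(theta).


cos^4(75) = 0.004487, sin^4(75) = 0.870513, sin^2(75)*cos^2(75) = 0.0625
1/G12 - 2*nu12/E1 = 1/5 - 2*0.27/131 = 0.195878 GPa^-1
1/Ex = 0.004487/131 + 0.870513/8 + 0.195878*0.0625 = 0.1210907 GPa^-1
Ex = 8.26 GPa

8.26 GPa


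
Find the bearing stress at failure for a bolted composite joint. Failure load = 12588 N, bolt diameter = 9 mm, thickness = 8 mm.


sigma_br = F/(d*h) = 12588/(9*8) = 174.8 MPa

174.8 MPa


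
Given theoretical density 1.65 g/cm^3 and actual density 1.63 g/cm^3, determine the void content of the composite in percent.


Void% = (rho_theo - rho_actual)/rho_theo * 100 = (1.65 - 1.63)/1.65 * 100 = 1.21%

1.21%


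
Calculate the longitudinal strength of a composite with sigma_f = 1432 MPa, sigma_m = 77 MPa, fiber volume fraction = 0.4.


sigma_1 = sigma_f*Vf + sigma_m*(1-Vf) = 1432*0.4 + 77*0.6 = 619.0 MPa

619.0 MPa


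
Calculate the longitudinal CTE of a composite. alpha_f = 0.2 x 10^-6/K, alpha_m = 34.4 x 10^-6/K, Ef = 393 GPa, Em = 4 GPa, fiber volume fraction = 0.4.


E1 = Ef*Vf + Em*(1-Vf) = 159.6
alpha_1 = (alpha_f*Ef*Vf + alpha_m*Em*(1-Vf))/E1 = 0.71 x 10^-6/K

0.71 x 10^-6/K


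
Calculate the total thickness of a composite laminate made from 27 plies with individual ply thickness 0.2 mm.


h = n * t_ply = 27 * 0.2 = 5.4 mm

5.4 mm


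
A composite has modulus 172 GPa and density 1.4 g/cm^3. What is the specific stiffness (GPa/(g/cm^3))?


Specific stiffness = E/rho = 172/1.4 = 122.9 GPa/(g/cm^3)

122.9 GPa/(g/cm^3)


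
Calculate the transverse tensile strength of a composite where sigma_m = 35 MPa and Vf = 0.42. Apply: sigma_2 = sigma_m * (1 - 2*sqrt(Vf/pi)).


factor = 1 - 2*sqrt(0.42/pi) = 0.2687
sigma_2 = 35 * 0.2687 = 9.41 MPa

9.41 MPa


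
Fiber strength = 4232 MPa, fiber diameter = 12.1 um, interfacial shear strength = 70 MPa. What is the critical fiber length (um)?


Lc = sigma_f * d / (2 * tau_i) = 4232 * 12.1 / (2 * 70) = 365.8 um

365.8 um


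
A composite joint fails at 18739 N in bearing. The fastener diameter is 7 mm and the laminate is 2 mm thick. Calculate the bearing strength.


sigma_br = F/(d*h) = 18739/(7*2) = 1338.5 MPa

1338.5 MPa


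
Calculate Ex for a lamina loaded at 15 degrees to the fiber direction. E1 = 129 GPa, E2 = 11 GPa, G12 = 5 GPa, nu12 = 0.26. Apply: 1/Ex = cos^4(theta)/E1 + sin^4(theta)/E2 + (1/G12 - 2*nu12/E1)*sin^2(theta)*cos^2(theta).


cos^4(15) = 0.870513, sin^4(15) = 0.004487, sin^2(15)*cos^2(15) = 0.0625
1/G12 - 2*nu12/E1 = 1/5 - 2*0.26/129 = 0.195969 GPa^-1
1/Ex = 0.870513/129 + 0.004487/11 + 0.195969*0.0625 = 0.0194042 GPa^-1
Ex = 51.54 GPa

51.54 GPa
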